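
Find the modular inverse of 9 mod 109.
Since 109 is prime, by Fermat 9^(-1) ≡ 9^{107} ≡ 97 (mod 109). Verify: 9 × 97 = 873 ≡ 1 (mod 109)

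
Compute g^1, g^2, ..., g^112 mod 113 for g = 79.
79^1, 79^2, ..., 79^{112} mod 113: [79, 26, 20, 111, 68, 61, 73, 4, 90, 104, 80, 105, 46, 18, 66, 16, 21, 77, 94, 81, 71, 72, 38, 64, 84, 82, 37, 98, 58, 62, 39, 30, 110, 102, 35, 53, 6, 22, 43, 7, 101, 69, 27, 99, 24, 88, 59, 28, 65, 50, 108, 57, 96, 13, 10, 112, 34, 87, 93, 2, 45, 52, 40, 109, 23, 9, 33, 8, 67, 95, 47, 97, 92, 36, 19, 32, 42, 41, 75, 49, 29, 31, 76, 15, 55, 51, 74, 83, 3, 11, 78, 60, 107, 91, 70, 106, 12, 44, 86, 14, 89, 25, 54, 85, 48, 63, 5, 56, 17, 100, 103, 1]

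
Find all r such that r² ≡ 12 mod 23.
The square roots of 12 mod 23 are 9 and 14. Verify: 9² = 81 ≡ 12 mod 23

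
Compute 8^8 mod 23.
By repeated squaring (mod 23): 8^{1}≡8, 8^{2}≡18, 8^{4}≡2, 8^{8}≡4. So 8^{8} ≡ 4 (mod 23)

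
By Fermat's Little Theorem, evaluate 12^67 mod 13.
By Fermat: 12^{12} ≡ 1 mod 13. 67 = 5×12 + 7. So 12^{67} ≡ 12^{7} ≡ 12 mod 13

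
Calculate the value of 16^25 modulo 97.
By repeated squaring (mod 97): 16^{1}≡16, 16^{2}≡62, 16^{4}≡61, 16^{8}≡35, 16^{16}≡61. Then 16^{25} = 16^{16+8+1} ≡ 61 × 35 × 16 ≡ 16 (mod 97)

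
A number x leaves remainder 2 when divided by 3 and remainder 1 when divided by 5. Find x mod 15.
M = 3 × 5 = 15. M₁ = 5, y₁ ≡ 2 mod 3. M₂ = 3, y₂ ≡ 2 mod 5. x = 2×5×2 + 1×3×2 ≡ 11 mod 15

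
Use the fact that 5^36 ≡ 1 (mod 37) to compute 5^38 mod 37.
By Fermat: 5^{36} ≡ 1 (mod 37). So 5^{38} = 5^{36} · 5^{2} ≡ 5^{2} ≡ 25 (mod 37)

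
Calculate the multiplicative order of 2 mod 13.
Powers of 2 mod 13: 2^1≡2, 2^2≡4, 2^3≡8, 2^4≡3, 2^5≡6, 2^6≡12, 2^7≡11, 2^8≡9, 2^9≡5, 2^10≡10, 2^11≡7, 2^12≡1. ord_13(2) = 12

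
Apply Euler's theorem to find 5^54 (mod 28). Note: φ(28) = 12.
By Euler: 5^{12} ≡ 1 (mod 28) since gcd(5, 28) = 1. 54 = 4×12 + 6. So 5^{54} ≡ 5^{6} ≡ 1 (mod 28)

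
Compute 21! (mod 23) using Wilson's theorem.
(22)! = (21)! × (22) ≡ -1 (mod 23). So (21)! ≡ -1 × (22)^(-1) ≡ (-1)×(-1) = 1 (mod 23)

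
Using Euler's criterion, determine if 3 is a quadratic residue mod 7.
By Euler's criterion: 3^{3} ≡ 6 mod 7. Since this equals -1 (≡ 6), 3 is not a QR.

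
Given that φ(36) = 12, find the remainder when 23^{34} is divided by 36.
By Euler: 23^{12} ≡ 1 mod 36 since gcd(23, 36) = 1. 34 = 2×12 + 10. So 23^{34} ≡ 23^{10} ≡ 13 mod 36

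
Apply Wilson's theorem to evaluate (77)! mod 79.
(78)! = (77)! × (78) ≡ -1 mod 79. So (77)! ≡ -1 × (78)^(-1) ≡ (-1)×(-1) = 1 mod 79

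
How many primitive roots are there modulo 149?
There are φ(149-1) = φ(148) = 72 primitive roots modulo 149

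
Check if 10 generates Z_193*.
ord_193(10) divides 192. For each prime q|192: 10^{96}≡192, 10^{64}≡108, none ≡ 1. So 10 has order 192 and is a primitive root mod 193.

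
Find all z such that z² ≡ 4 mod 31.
The square roots of 4 mod 31 are 2 and 29. Verify: 2² = 4 ≡ 4 mod 31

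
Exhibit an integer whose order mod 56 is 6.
37 has order 6 mod 56 since 37^{6} ≡ 1 (mod 56) and no smaller power works.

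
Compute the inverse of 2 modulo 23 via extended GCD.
Extended GCD: 2(-11) + 23(1) = 1. So 2^(-1) ≡ -11 ≡ 12 mod 23. Verify: 2 × 12 = 24 ≡ 1 mod 23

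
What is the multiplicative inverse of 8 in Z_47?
Since 47 is prime, by Fermat 8^(-1) ≡ 8^{45} ≡ 6 (mod 47). Verify: 8 × 6 = 48 ≡ 1 (mod 47)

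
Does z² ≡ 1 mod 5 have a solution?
By Euler's criterion: 1^{2} ≡ 1 mod 5. Since this equals 1, 1 is a QR.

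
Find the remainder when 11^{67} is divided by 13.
By Fermat: 11^{12} ≡ 1 mod 13. 67 = 5×12 + 7. So 11^{67} ≡ 11^{7} ≡ 2 mod 13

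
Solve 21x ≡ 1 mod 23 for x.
Since 23 is prime, by Fermat 21^(-1) ≡ 21^{21} ≡ 11 mod 23. Verify: 21 × 11 = 231 ≡ 1 mod 23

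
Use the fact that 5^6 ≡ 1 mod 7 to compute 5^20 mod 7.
By Fermat: 5^{6} ≡ 1 mod 7. 20 = 3×6 + 2. So 5^{20} ≡ 5^{2} ≡ 4 mod 7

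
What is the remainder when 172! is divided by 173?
By Wilson's theorem, (172)! ≡ -1 ≡ 172 (mod 173)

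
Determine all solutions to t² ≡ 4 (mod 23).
The square roots of 4 mod 23 are 2 and 21. Verify: 2² = 4 ≡ 4 (mod 23)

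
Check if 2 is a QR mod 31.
By Euler's criterion: 2^{15} ≡ 1 (mod 31). Since this equals 1, 2 is a QR.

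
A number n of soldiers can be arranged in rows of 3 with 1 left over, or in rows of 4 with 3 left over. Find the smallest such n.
M = 3 × 4 = 12. M₁ = 4, y₁ ≡ 1 (mod 3). M₂ = 3, y₂ ≡ 3 (mod 4). n = 1×4×1 + 3×3×3 ≡ 7 (mod 12)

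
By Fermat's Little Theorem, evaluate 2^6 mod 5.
By Fermat: 2^{4} ≡ 1 (mod 5). So 2^{6} = 2^{4} · 2^{2} ≡ 2^{2} ≡ 4 (mod 5)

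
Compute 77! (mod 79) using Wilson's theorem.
(78)! = (77)! × (78) ≡ -1 (mod 79). So (77)! ≡ -1 × (78)^(-1) ≡ (-1)×(-1) = 1 (mod 79)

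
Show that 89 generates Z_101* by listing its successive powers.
89^1, 89^2, ..., 89^{100} mod 101: [89, 43, 90, 31, 32, 20, 63, 52, 83, 14, 34, 97, 48, 30, 44, 78, 74, 21, 51, 95, 72, 45, 66, 16, 10, 82, 26, 92, 7, 17, 99, 24, 15, 22, 39, 37, 61, 76, 98, 36, 73, 33, 8, 5, 41, 13, 46, 54, 59, 100, 12, 58, 11, 70, 69, 81, 38, 49, 18, 87, 67, 4, 53, 71, 57, 23, 27, 80, 50, 6, 29, 56, 35, 85, 91, 19, 75, 9, 94, 84, 2, 77, 86, 79, 62, 64, 40, 25, 3, 65, 28, 68, 93, 96, 60, 88, 55, 47, 42, 1]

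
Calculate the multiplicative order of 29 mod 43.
Powers of 29 mod 43: 29^1≡29, 29^2≡24, 29^3≡8, 29^4≡17, 29^5≡20, 29^6≡21, 29^7≡7, 29^8≡31, 29^9≡39, 29^10≡13, 29^11≡33, 29^12≡11, 29^13≡18, 29^14≡6, 29^15≡2, 29^16≡15, 29^17≡5, 29^18≡16, 29^19≡34, 29^20≡40, 29^21≡42, 29^22≡14, 29^23≡19, 29^24≡35, 29^25≡26, 29^26≡23, 29^27≡22, 29^28≡36, 29^29≡12, 29^30≡4, 29^31≡30, 29^32≡10, 29^33≡32, 29^34≡25, 29^35≡37, 29^36≡41, 29^37≡28, 29^38≡38, 29^39≡27, 29^40≡9, 29^41≡3, 29^42≡1. Order = 42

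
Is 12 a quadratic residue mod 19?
By Euler's criterion: 12^{9} ≡ 18 (mod 19). Since this equals -1 (≡ 18), 12 is not a QR.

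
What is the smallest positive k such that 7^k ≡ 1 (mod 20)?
Powers of 7 mod 20: 7^1≡7, 7^2≡9, 7^3≡3, 7^4≡1. ord_20(7) = 4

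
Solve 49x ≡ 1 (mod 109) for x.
Since 109 is prime, by Fermat 49^(-1) ≡ 49^{107} ≡ 89 (mod 109). Verify: 49 × 89 = 4361 ≡ 1 (mod 109)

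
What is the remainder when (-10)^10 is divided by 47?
By repeated squaring mod 47: (-10)^{1}≡37, (-10)^{2}≡6, (-10)^{4}≡36, (-10)^{8}≡27. Then (-10)^{10} = (-10)^{8+2} ≡ 27 × 6 ≡ 21 mod 47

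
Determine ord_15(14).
Powers of 14 mod 15: 14^1≡14, 14^2≡1. So the order of 14 is 2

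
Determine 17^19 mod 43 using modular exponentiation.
By repeated squaring mod 43: 17^{1}≡17, 17^{2}≡31, 17^{4}≡15, 17^{8}≡10, 17^{16}≡14. Then 17^{19} = 17^{16+2+1} ≡ 14 × 31 × 17 ≡ 25 mod 43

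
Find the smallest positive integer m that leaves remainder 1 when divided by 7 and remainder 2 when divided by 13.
M = 7 × 13 = 91. M₁ = 13, y₁ ≡ 6 (mod 7). M₂ = 7, y₂ ≡ 2 (mod 13). m = 1×13×6 + 2×7×2 ≡ 15 (mod 91)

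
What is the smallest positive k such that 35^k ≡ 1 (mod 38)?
Powers of 35 mod 38: 35^1≡35, 35^2≡9, 35^3≡11, 35^4≡5, 35^5≡23, 35^6≡7, 35^7≡17, 35^8≡25, 35^9≡1. Order = 9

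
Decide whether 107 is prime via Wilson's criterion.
(106)! mod 107 = 106. Since 106 ≡ -1 mod 107, 107 is prime.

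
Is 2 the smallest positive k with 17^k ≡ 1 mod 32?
Powers of 17 mod 32: 17^1≡17, 17^2≡1. First k with 17^k≡1 is k=2. Yes, ord_32(17) = 2.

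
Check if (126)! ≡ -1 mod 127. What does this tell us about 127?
(126)! mod 127 = 126. Since this equals -1 mod 127, Wilson confirms 127 is prime.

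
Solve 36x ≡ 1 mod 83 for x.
Since 83 is prime, by Fermat 36^(-1) ≡ 36^{81} ≡ 30 mod 83. Verify: 36 × 30 = 1080 ≡ 1 mod 83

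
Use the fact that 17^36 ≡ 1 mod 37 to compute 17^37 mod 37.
By Fermat: 17^{36} ≡ 1 mod 37. So 17^{37} = 17^{36} · 17^{1} ≡ 17^{1} ≡ 17 mod 37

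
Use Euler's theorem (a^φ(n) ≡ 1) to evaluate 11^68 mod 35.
By Euler: 11^{24} ≡ 1 (mod 35) since gcd(11, 35) = 1. 68 = 2×24 + 20. So 11^{68} ≡ 11^{20} ≡ 16 (mod 35)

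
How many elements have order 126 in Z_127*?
A prime p has φ(p-1) primitive roots; here φ(126) = 36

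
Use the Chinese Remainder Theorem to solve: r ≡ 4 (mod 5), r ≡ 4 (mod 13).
M = 5 × 13 = 65. M₁ = 13, y₁ ≡ 2 (mod 5). M₂ = 5, y₂ ≡ 8 (mod 13). r = 4×13×2 + 4×5×8 ≡ 4 (mod 65)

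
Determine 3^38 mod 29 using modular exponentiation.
Using Fermat: 3^{28} ≡ 1 mod 29. 38 ≡ 10 mod 28. So 3^{38} ≡ 3^{10} ≡ 5 mod 29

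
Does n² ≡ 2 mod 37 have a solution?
By Euler's criterion: 2^{18} ≡ 36 mod 37. Since this equals -1 (≡ 36), 2 is not a QR.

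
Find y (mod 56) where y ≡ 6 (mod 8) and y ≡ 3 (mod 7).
M = 8 × 7 = 56. M₁ = 7, y₁ ≡ 7 (mod 8). M₂ = 8, y₂ ≡ 1 (mod 7). y = 6×7×7 + 3×8×1 ≡ 38 (mod 56)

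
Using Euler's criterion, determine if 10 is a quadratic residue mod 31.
By Euler's criterion: 10^{15} ≡ 1 (mod 31). Since this equals 1, 10 is a QR.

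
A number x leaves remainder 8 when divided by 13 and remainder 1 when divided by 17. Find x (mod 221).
M = 13 × 17 = 221. M₁ = 17, y₁ ≡ 10 (mod 13). M₂ = 13, y₂ ≡ 4 (mod 17). x = 8×17×10 + 1×13×4 ≡ 86 (mod 221)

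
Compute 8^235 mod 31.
Using Fermat: 8^{30} ≡ 1 (mod 31). 235 ≡ 25 (mod 30). So 8^{235} ≡ 8^{25} ≡ 1 (mod 31)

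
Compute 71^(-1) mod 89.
Since 89 is prime, by Fermat 71^(-1) ≡ 71^{87} ≡ 84 mod 89. Verify: 71 × 84 = 5964 ≡ 1 mod 89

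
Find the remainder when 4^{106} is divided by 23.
By Fermat: 4^{22} ≡ 1 mod 23. 106 = 4×22 + 18. So 4^{106} ≡ 4^{18} ≡ 8 mod 23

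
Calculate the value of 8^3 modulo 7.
8^{3} = 512 ≡ 1 (mod 7)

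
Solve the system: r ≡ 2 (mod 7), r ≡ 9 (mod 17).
M = 7 × 17 = 119. M₁ = 17, y₁ ≡ 5 (mod 7). M₂ = 7, y₂ ≡ 5 (mod 17). r = 2×17×5 + 9×7×5 ≡ 9 (mod 119)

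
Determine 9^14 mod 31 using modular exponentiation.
By repeated squaring mod 31: 9^{1}≡9, 9^{2}≡19, 9^{4}≡20, 9^{8}≡28. Then 9^{14} = 9^{8+4+2} ≡ 28 × 20 × 19 ≡ 7 mod 31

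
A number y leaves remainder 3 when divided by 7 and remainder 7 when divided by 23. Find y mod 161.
M = 7 × 23 = 161. M₁ = 23, y₁ ≡ 4 mod 7. M₂ = 7, y₂ ≡ 10 mod 23. y = 3×23×4 + 7×7×10 ≡ 122 mod 161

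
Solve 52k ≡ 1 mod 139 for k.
Since 139 is prime, by Fermat 52^(-1) ≡ 52^{137} ≡ 131 mod 139. Verify: 52 × 131 = 6812 ≡ 1 mod 139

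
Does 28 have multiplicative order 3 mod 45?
Powers of 28 mod 45: 28^1≡28, 28^2≡19, 28^3≡37, 28^4≡1. 28^3≡37≢1, so ord ≠ 3. No, the actual order is 4.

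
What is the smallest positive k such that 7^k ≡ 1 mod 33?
Powers of 7 mod 33: 7^1≡7, 7^2≡16, 7^3≡13, 7^4≡25, 7^5≡10, 7^6≡4, 7^7≡28, 7^8≡31, 7^9≡19, 7^10≡1. Order = 10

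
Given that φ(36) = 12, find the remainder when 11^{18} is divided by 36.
By Euler: 11^{12} ≡ 1 mod 36 since gcd(11, 36) = 1. 18 = 1×12 + 6. So 11^{18} ≡ 11^{6} ≡ 1 mod 36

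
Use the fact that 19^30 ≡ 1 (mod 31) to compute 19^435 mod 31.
By Fermat: 19^{30} ≡ 1 (mod 31). 435 ≡ 15 (mod 30). So 19^{435} ≡ 19^{15} ≡ 1 (mod 31)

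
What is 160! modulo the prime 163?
(162)! = (160)! × (161) × (162) ≡ -1 mod 163. So (160)! ≡ -1 × [(162)(161)]^(-1) ≡ 81 mod 163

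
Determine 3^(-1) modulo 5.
Since 5 is prime, by Fermat 3^(-1) ≡ 3^{3} ≡ 2 (mod 5). Verify: 3 × 2 = 6 ≡ 1 (mod 5)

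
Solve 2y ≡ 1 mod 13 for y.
Since 13 is prime, by Fermat 2^(-1) ≡ 2^{11} ≡ 7 mod 13. Verify: 2 × 7 = 14 ≡ 1 mod 13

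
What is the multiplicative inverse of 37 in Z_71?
Since 71 is prime, by Fermat 37^(-1) ≡ 37^{69} ≡ 48 (mod 71). Verify: 37 × 48 = 1776 ≡ 1 (mod 71)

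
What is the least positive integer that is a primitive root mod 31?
g = 3. Powers: [3, 9, 27, 19, 26, 16, 17, 20, 29, ...] generates all 30 non-zero residues.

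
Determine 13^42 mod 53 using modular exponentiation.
By repeated squaring mod 53: 13^{1}≡13, 13^{2}≡10, 13^{4}≡47, 13^{8}≡36, 13^{16}≡24, 13^{32}≡46. Then 13^{42} = 13^{32+8+2} ≡ 46 × 36 × 10 ≡ 24 mod 53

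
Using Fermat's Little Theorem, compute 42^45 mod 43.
By Fermat: 42^{42} ≡ 1 mod 43. So 42^{45} = 42^{42} · 42^{3} ≡ 42^{3} ≡ 42 mod 43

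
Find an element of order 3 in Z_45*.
16 has order 3 mod 45 since 16^{3} ≡ 1 mod 45 and no smaller power works.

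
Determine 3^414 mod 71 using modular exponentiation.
Using Fermat: 3^{70} ≡ 1 (mod 71). 414 ≡ 64 (mod 70). So 3^{414} ≡ 3^{64} ≡ 15 (mod 71)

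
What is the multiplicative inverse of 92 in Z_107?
Since 107 is prime, by Fermat 92^(-1) ≡ 92^{105} ≡ 57 (mod 107). Verify: 92 × 57 = 5244 ≡ 1 (mod 107)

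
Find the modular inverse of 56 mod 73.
Since 73 is prime, by Fermat 56^(-1) ≡ 56^{71} ≡ 30 mod 73. Verify: 56 × 30 = 1680 ≡ 1 mod 73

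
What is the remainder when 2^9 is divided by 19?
By repeated squaring mod 19: 2^{1}≡2, 2^{2}≡4, 2^{4}≡16, 2^{8}≡9. Then 2^{9} = 2^{8+1} ≡ 9 × 2 ≡ 18 mod 19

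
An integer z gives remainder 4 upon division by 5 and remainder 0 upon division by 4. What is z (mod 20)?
M = 5 × 4 = 20. M₁ = 4, y₁ ≡ 4 (mod 5). M₂ = 5, y₂ ≡ 1 (mod 4). z = 4×4×4 + 0×5×1 ≡ 4 (mod 20)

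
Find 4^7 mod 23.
By repeated squaring mod 23: 4^{1}≡4, 4^{2}≡16, 4^{4}≡3. Then 4^{7} = 4^{4+2+1} ≡ 3 × 16 × 4 ≡ 8 mod 23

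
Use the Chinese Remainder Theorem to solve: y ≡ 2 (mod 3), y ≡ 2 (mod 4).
M = 3 × 4 = 12. M₁ = 4, y₁ ≡ 1 (mod 3). M₂ = 3, y₂ ≡ 3 (mod 4). y = 2×4×1 + 2×3×3 ≡ 2 (mod 12)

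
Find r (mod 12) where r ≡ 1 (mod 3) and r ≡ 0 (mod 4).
M = 3 × 4 = 12. M₁ = 4, y₁ ≡ 1 (mod 3). M₂ = 3, y₂ ≡ 3 (mod 4). r = 1×4×1 + 0×3×3 ≡ 4 (mod 12)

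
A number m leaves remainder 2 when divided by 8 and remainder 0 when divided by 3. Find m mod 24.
M = 8 × 3 = 24. M₁ = 3, y₁ ≡ 3 mod 8. M₂ = 8, y₂ ≡ 2 mod 3. m = 2×3×3 + 0×8×2 ≡ 18 mod 24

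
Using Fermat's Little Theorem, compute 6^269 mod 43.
By Fermat: 6^{42} ≡ 1 mod 43. 269 ≡ 17 mod 42. So 6^{269} ≡ 6^{17} ≡ 36 mod 43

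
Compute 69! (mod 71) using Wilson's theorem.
(70)! = (69)! × (70) ≡ -1 (mod 71). So (69)! ≡ -1 × (70)^(-1) ≡ (-1)×(-1) = 1 (mod 71)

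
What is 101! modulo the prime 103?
(102)! = (101)! × (102) ≡ -1 (mod 103). So (101)! ≡ -1 × (102)^(-1) ≡ (-1)×(-1) = 1 (mod 103)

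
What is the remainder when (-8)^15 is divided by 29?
By repeated squaring (mod 29): (-8)^{1}≡21, (-8)^{2}≡6, (-8)^{4}≡7, (-8)^{8}≡20. Then (-8)^{15} = (-8)^{8+4+2+1} ≡ 20 × 7 × 6 × 21 ≡ 8 (mod 29)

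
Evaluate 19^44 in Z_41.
Using Fermat: 19^{40} ≡ 1 mod 41. 44 ≡ 4 mod 40. So 19^{44} ≡ 19^{4} ≡ 23 mod 41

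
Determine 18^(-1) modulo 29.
Since 29 is prime, by Fermat 18^(-1) ≡ 18^{27} ≡ 21 mod 29. Verify: 18 × 21 = 378 ≡ 1 mod 29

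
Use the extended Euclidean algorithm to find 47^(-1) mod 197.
Extended GCD: 47(-88) + 197(21) = 1. So 47^(-1) ≡ -88 ≡ 109 (mod 197). Verify: 47 × 109 = 5123 ≡ 1 (mod 197)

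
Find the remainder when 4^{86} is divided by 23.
By Fermat: 4^{22} ≡ 1 (mod 23). 86 = 3×22 + 20. So 4^{86} ≡ 4^{20} ≡ 13 (mod 23)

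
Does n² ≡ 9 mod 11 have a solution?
By Euler's criterion: 9^{5} ≡ 1 mod 11. Since this equals 1, 9 is a QR.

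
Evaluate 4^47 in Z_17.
Using Fermat: 4^{16} ≡ 1 mod 17. 47 ≡ 15 mod 16. So 4^{47} ≡ 4^{15} ≡ 13 mod 17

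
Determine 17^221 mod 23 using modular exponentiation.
Using Fermat: 17^{22} ≡ 1 mod 23. 221 ≡ 1 mod 22. So 17^{221} ≡ 17^{1} ≡ 17 mod 23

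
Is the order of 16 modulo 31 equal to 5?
Powers of 16 mod 31: 16^1≡16, 16^2≡8, 16^3≡4, 16^4≡2, 16^5≡1. First k with 16^k≡1 is k=5. Yes, ord_31(16) = 5.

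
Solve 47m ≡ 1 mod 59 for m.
Since 59 is prime, by Fermat 47^(-1) ≡ 47^{57} ≡ 54 mod 59. Verify: 47 × 54 = 2538 ≡ 1 mod 59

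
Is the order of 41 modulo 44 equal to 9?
Powers of 41 mod 44: 41^1≡41, 41^2≡9, 41^3≡17, 41^4≡37, 41^5≡21, 41^6≡25, 41^7≡13, 41^8≡5, 41^9≡29, 41^10≡1. 41^9≡29≢1, so ord ≠ 9. No, the actual order is 10.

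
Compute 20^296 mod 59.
Using Fermat: 20^{58} ≡ 1 mod 59. 296 ≡ 6 mod 58. So 20^{296} ≡ 20^{6} ≡ 45 mod 59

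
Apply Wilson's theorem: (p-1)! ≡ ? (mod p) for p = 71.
By Wilson's theorem, (70)! ≡ -1 ≡ 70 (mod 71)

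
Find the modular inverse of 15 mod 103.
Since 103 is prime, by Fermat 15^(-1) ≡ 15^{101} ≡ 55 (mod 103). Verify: 15 × 55 = 825 ≡ 1 (mod 103)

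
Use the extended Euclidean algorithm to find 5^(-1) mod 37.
Extended GCD: 5(15) + 37(-2) = 1. So 5^(-1) ≡ 15 (mod 37). Verify: 5 × 15 = 75 ≡ 1 (mod 37)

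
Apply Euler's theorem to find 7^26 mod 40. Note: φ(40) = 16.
By Euler: 7^{16} ≡ 1 mod 40 since gcd(7, 40) = 1. 26 = 1×16 + 10. So 7^{26} ≡ 7^{10} ≡ 9 mod 40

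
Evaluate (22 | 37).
(22/37) = 22^{18} mod 37 = -1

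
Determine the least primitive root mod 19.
g = 2. For each prime q|18: 2^{9}≡18, 2^{6}≡7, none ≡ 1, so ord_19(2) = 18 and 2 is a primitive root.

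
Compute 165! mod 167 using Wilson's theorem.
(166)! = (165)! × (166) ≡ -1 mod 167. So (165)! ≡ -1 × (166)^(-1) ≡ (-1)×(-1) = 1 mod 167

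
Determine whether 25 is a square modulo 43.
By Euler's criterion: 25^{21} ≡ 1 (mod 43). Since this equals 1, 25 is a QR.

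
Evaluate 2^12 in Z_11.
Using Fermat: 2^{10} ≡ 1 mod 11. 12 ≡ 2 mod 10. So 2^{12} ≡ 2^{2} ≡ 4 mod 11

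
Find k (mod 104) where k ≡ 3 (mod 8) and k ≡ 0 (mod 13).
M = 8 × 13 = 104. M₁ = 13, y₁ ≡ 5 (mod 8). M₂ = 8, y₂ ≡ 5 (mod 13). k = 3×13×5 + 0×8×5 ≡ 91 (mod 104)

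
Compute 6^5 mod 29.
By repeated squaring (mod 29): 6^{1}≡6, 6^{2}≡7, 6^{4}≡20. Then 6^{5} = 6^{4+1} ≡ 20 × 6 ≡ 4 (mod 29)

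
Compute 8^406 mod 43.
Using Fermat: 8^{42} ≡ 1 (mod 43). 406 ≡ 28 (mod 42). So 8^{406} ≡ 8^{28} ≡ 1 (mod 43)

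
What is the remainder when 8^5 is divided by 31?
By repeated squaring mod 31: 8^{1}≡8, 8^{2}≡2, 8^{4}≡4. Then 8^{5} = 8^{4+1} ≡ 4 × 8 ≡ 1 mod 31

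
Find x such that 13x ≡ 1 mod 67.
Since 67 is prime, by Fermat 13^(-1) ≡ 13^{65} ≡ 31 mod 67. Verify: 13 × 31 = 403 ≡ 1 mod 67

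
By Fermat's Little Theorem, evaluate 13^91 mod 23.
By Fermat: 13^{22} ≡ 1 (mod 23). 91 = 4×22 + 3. So 13^{91} ≡ 13^{3} ≡ 12 (mod 23)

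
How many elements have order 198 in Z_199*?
There are φ(199-1) = φ(198) = 60 primitive roots modulo 199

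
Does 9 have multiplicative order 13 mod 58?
Powers of 9 mod 58: 9^1≡9, 9^2≡23, 9^3≡33, 9^4≡7, 9^5≡5, 9^6≡45, 9^7≡57, 9^8≡49, 9^9≡35, 9^10≡25, 9^11≡51, 9^12≡53, 9^13≡13, 9^14≡1. 9^13≡13≢1, so ord ≠ 13. No, the actual order is 14.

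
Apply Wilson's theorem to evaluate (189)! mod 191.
(190)! = (189)! × (190) ≡ -1 mod 191. So (189)! ≡ -1 × (190)^(-1) ≡ (-1)×(-1) = 1 mod 191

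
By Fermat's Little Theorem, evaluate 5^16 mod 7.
By Fermat: 5^{6} ≡ 1 (mod 7). 16 = 2×6 + 4. So 5^{16} ≡ 5^{4} ≡ 2 (mod 7)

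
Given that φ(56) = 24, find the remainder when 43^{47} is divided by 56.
By Euler: 43^{24} ≡ 1 (mod 56) since gcd(43, 56) = 1. 47 = 1×24 + 23. So 43^{47} ≡ 43^{23} ≡ 43 (mod 56)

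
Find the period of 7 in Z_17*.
Powers of 7 mod 17: 7^1≡7, 7^2≡15, 7^3≡3, 7^4≡4, 7^5≡11, 7^6≡9, 7^7≡12, 7^8≡16, 7^9≡10, 7^10≡2, 7^11≡14, 7^12≡13, 7^13≡6, 7^14≡8, 7^15≡5, 7^16≡1. Order = 16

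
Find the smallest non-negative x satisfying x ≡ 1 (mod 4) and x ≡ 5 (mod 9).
M = 4 × 9 = 36. M₁ = 9, y₁ ≡ 1 (mod 4). M₂ = 4, y₂ ≡ 7 (mod 9). x = 1×9×1 + 5×4×7 ≡ 5 (mod 36)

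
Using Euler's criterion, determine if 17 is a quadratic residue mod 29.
By Euler's criterion: 17^{14} ≡ 28 mod 29. Since this equals -1 (≡ 28), 17 is not a QR.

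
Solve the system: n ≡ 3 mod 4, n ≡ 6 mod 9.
M = 4 × 9 = 36. M₁ = 9, y₁ ≡ 1 mod 4. M₂ = 4, y₂ ≡ 7 mod 9. n = 3×9×1 + 6×4×7 ≡ 15 mod 36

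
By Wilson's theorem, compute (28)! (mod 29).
By Wilson's theorem, (28)! ≡ -1 ≡ 28 (mod 29)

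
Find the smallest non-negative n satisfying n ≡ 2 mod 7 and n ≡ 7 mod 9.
M = 7 × 9 = 63. M₁ = 9, y₁ ≡ 4 mod 7. M₂ = 7, y₂ ≡ 4 mod 9. n = 2×9×4 + 7×7×4 ≡ 16 mod 63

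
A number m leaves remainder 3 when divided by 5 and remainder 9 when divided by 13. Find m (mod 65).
M = 5 × 13 = 65. M₁ = 13, y₁ ≡ 2 (mod 5). M₂ = 5, y₂ ≡ 8 (mod 13). m = 3×13×2 + 9×5×8 ≡ 48 (mod 65)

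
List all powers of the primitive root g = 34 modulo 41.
34^1, 34^2, ..., 34^{40} mod 41: [34, 8, 26, 23, 3, 20, 24, 37, 28, 9, 19, 31, 29, 2, 27, 16, 11, 5, 6, 40, 7, 33, 15, 18, 38, 21, 17, 4, 13, 32, 22, 10, 12, 39, 14, 25, 30, 36, 35, 1]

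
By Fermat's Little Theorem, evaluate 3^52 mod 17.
By Fermat: 3^{16} ≡ 1 mod 17. 52 = 3×16 + 4. So 3^{52} ≡ 3^{4} ≡ 13 mod 17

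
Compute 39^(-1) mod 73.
Since 73 is prime, by Fermat 39^(-1) ≡ 39^{71} ≡ 15 mod 73. Verify: 39 × 15 = 585 ≡ 1 mod 73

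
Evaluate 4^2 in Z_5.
4^{2} = 16 ≡ 1 mod 5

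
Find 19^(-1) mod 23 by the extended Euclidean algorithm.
Extended GCD: 19(-6) + 23(5) = 1. So 19^(-1) ≡ -6 ≡ 17 mod 23. Verify: 19 × 17 = 323 ≡ 1 mod 23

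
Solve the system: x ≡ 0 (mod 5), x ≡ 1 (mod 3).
M = 5 × 3 = 15. M₁ = 3, y₁ ≡ 2 (mod 5). M₂ = 5, y₂ ≡ 2 (mod 3). x = 0×3×2 + 1×5×2 ≡ 10 (mod 15)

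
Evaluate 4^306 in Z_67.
Using Fermat: 4^{66} ≡ 1 (mod 67). 306 ≡ 42 (mod 66). So 4^{306} ≡ 4^{42} ≡ 40 (mod 67)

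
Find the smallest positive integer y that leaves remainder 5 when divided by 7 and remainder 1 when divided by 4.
M = 7 × 4 = 28. M₁ = 4, y₁ ≡ 2 (mod 7). M₂ = 7, y₂ ≡ 3 (mod 4). y = 5×4×2 + 1×7×3 ≡ 5 (mod 28)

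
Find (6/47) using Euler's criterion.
(6/47) = 6^{23} mod 47 = 1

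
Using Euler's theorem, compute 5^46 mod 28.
By Euler: 5^{12} ≡ 1 mod 28 since gcd(5, 28) = 1. 46 = 3×12 + 10. So 5^{46} ≡ 5^{10} ≡ 9 mod 28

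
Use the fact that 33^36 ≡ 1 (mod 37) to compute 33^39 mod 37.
By Fermat: 33^{36} ≡ 1 (mod 37). So 33^{39} = 33^{36} · 33^{3} ≡ 33^{3} ≡ 10 (mod 37)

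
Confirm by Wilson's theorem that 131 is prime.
(130)! mod 131 = 130. Since this equals -1 mod 131, Wilson confirms 131 is prime.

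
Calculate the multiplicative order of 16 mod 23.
Powers of 16 mod 23: 16^1≡16, 16^2≡3, 16^3≡2, 16^4≡9, 16^5≡6, 16^6≡4, 16^7≡18, 16^8≡12, 16^9≡8, 16^10≡13, 16^11≡1. ord_23(16) = 11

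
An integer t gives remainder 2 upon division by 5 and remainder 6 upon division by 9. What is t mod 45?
M = 5 × 9 = 45. M₁ = 9, y₁ ≡ 4 mod 5. M₂ = 5, y₂ ≡ 2 mod 9. t = 2×9×4 + 6×5×2 ≡ 42 mod 45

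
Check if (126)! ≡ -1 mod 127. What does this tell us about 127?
(126)! mod 127 = 126. Since this equals -1 mod 127, Wilson confirms 127 is prime.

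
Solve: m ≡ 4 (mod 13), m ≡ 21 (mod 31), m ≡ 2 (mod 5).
M = 13 × 31 × 5 = 2015. M₁ = 155, y₁ ≡ 12 (mod 13). M₂ = 65, y₂ ≡ 21 (mod 31). M₃ = 403, y₃ ≡ 2 (mod 5). m = 4×155×12 + 21×65×21 + 2×403×2 ≡ 1447 (mod 2015)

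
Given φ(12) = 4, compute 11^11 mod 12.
By Euler: 11^{4} ≡ 1 mod 12 since gcd(11, 12) = 1. 11 = 2×4 + 3. So 11^{11} ≡ 11^{3} ≡ 11 mod 12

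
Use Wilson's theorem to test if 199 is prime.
(198)! mod 199 = 198. Since 198 ≡ -1 (mod 199), 199 is prime.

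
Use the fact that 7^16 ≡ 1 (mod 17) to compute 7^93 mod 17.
By Fermat: 7^{16} ≡ 1 (mod 17). 93 = 5×16 + 13. So 7^{93} ≡ 7^{13} ≡ 6 (mod 17)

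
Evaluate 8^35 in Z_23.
Using Fermat: 8^{22} ≡ 1 (mod 23). 35 ≡ 13 (mod 22). So 8^{35} ≡ 8^{13} ≡ 18 (mod 23)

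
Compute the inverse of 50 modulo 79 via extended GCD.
Extended GCD: 50(-30) + 79(19) = 1. So 50^(-1) ≡ -30 ≡ 49 (mod 79). Verify: 50 × 49 = 2450 ≡ 1 (mod 79)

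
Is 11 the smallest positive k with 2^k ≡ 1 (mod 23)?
Powers of 2 mod 23: 2^1≡2, 2^2≡4, 2^3≡8, 2^4≡16, 2^5≡9, 2^6≡18, 2^7≡13, 2^8≡3, 2^9≡6, 2^10≡12, 2^11≡1. First k with 2^k≡1 is k=11. Yes, ord_23(2) = 11.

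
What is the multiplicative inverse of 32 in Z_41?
Since 41 is prime, by Fermat 32^(-1) ≡ 32^{39} ≡ 9 (mod 41). Verify: 32 × 9 = 288 ≡ 1 (mod 41)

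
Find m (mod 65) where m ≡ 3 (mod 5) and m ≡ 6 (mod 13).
M = 5 × 13 = 65. M₁ = 13, y₁ ≡ 2 (mod 5). M₂ = 5, y₂ ≡ 8 (mod 13). m = 3×13×2 + 6×5×8 ≡ 58 (mod 65)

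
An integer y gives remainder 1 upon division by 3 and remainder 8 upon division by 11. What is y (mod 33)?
M = 3 × 11 = 33. M₁ = 11, y₁ ≡ 2 (mod 3). M₂ = 3, y₂ ≡ 4 (mod 11). y = 1×11×2 + 8×3×4 ≡ 19 (mod 33)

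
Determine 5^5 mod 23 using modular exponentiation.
By repeated squaring (mod 23): 5^{1}≡5, 5^{2}≡2, 5^{4}≡4. Then 5^{5} = 5^{4+1} ≡ 4 × 5 ≡ 20 (mod 23)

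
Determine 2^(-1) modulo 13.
Since 13 is prime, by Fermat 2^(-1) ≡ 2^{11} ≡ 7 (mod 13). Verify: 2 × 7 = 14 ≡ 1 (mod 13)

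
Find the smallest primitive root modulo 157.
g = 5. For each prime q|156: 5^{78}≡156, 5^{52}≡12, 5^{12}≡130, none ≡ 1, so ord_157(5) = 156 and 5 is a primitive root.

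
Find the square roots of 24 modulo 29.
The square roots of 24 mod 29 are 16 and 13. Verify: 16² = 256 ≡ 24 mod 29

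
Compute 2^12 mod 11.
Using Fermat: 2^{10} ≡ 1 (mod 11). 12 ≡ 2 (mod 10). So 2^{12} ≡ 2^{2} ≡ 4 (mod 11)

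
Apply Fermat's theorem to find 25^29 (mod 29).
By Fermat: 25^{28} ≡ 1 (mod 29). So 25^{29} = 25^{28} · 25^{1} ≡ 25^{1} ≡ 25 (mod 29)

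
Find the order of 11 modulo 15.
Powers of 11 mod 15: 11^1≡11, 11^2≡1. Order = 2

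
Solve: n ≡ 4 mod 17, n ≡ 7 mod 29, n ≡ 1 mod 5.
M = 17 × 29 × 5 = 2465. M₁ = 145, y₁ ≡ 2 mod 17. M₂ = 85, y₂ ≡ 14 mod 29. M₃ = 493, y₃ ≡ 2 mod 5. n = 4×145×2 + 7×85×14 + 1×493×2 ≡ 616 mod 2465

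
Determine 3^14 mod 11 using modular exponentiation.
Using Fermat: 3^{10} ≡ 1 (mod 11). 14 ≡ 4 (mod 10). So 3^{14} ≡ 3^{4} ≡ 4 (mod 11)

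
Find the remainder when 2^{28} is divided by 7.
By Fermat: 2^{6} ≡ 1 (mod 7). 28 = 4×6 + 4. So 2^{28} ≡ 2^{4} ≡ 2 (mod 7)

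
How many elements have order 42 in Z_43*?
Number of primitive roots mod 43 = φ(p-1) = φ(42) = 12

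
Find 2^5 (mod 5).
Using Fermat: 2^{4} ≡ 1 (mod 5). 5 ≡ 1 (mod 4). So 2^{5} ≡ 2^{1} ≡ 2 (mod 5)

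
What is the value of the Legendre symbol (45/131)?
(45/131) = 45^{65} mod 131 = 1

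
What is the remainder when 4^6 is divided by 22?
By repeated squaring (mod 22): 4^{1}≡4, 4^{2}≡16, 4^{4}≡14. Then 4^{6} = 4^{4+2} ≡ 14 × 16 ≡ 4 (mod 22)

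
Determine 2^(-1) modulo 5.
Since 5 is prime, by Fermat 2^(-1) ≡ 2^{3} ≡ 3 (mod 5). Verify: 2 × 3 = 6 ≡ 1 (mod 5)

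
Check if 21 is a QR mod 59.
By Euler's criterion: 21^{29} ≡ 1 mod 59. Since this equals 1, 21 is a QR.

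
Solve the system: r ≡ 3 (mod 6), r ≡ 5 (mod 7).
M = 6 × 7 = 42. M₁ = 7, y₁ ≡ 1 (mod 6). M₂ = 6, y₂ ≡ 6 (mod 7). r = 3×7×1 + 5×6×6 ≡ 33 (mod 42)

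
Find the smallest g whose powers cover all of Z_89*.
g = 3. For each prime q|88: 3^{44}≡88, 3^{8}≡64, none ≡ 1, so ord_89(3) = 88 and 3 is a primitive root.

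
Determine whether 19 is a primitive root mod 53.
ord_53(19) divides 52. For each prime q|52: 19^{26}≡52, 19^{4}≡47, none ≡ 1. So 19 has order 52 and is a primitive root mod 53.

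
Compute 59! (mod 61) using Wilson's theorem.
(60)! = (59)! × (60) ≡ -1 (mod 61). So (59)! ≡ -1 × (60)^(-1) ≡ (-1)×(-1) = 1 (mod 61)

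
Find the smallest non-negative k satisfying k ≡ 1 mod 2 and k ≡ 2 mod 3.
M = 2 × 3 = 6. M₁ = 3, y₁ ≡ 1 mod 2. M₂ = 2, y₂ ≡ 2 mod 3. k = 1×3×1 + 2×2×2 ≡ 5 mod 6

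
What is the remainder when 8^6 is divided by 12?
By repeated squaring mod 12: 8^{1}≡8, 8^{2}≡4, 8^{4}≡4. Then 8^{6} = 8^{4+2} ≡ 4 × 4 ≡ 4 mod 12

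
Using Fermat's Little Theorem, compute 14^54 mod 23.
By Fermat: 14^{22} ≡ 1 mod 23. 54 = 2×22 + 10. So 14^{54} ≡ 14^{10} ≡ 18 mod 23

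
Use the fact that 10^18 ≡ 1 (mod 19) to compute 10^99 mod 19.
By Fermat: 10^{18} ≡ 1 (mod 19). 99 = 5×18 + 9. So 10^{99} ≡ 10^{9} ≡ 18 (mod 19)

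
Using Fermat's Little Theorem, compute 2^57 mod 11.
By Fermat: 2^{10} ≡ 1 mod 11. 57 = 5×10 + 7. So 2^{57} ≡ 2^{7} ≡ 7 mod 11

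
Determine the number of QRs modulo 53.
The squaring map on Z_53* is 2-to-1, so there are (52)/2 = 26 QRs.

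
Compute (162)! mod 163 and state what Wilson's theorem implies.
(162)! mod 163 = 162. Since this equals -1 (mod 163), Wilson confirms 163 is prime.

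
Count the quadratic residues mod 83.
The squaring map on Z_83* is 2-to-1, so there are (82)/2 = 41 QRs.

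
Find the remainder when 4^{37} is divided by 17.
By Fermat: 4^{16} ≡ 1 (mod 17). 37 = 2×16 + 5. So 4^{37} ≡ 4^{5} ≡ 4 (mod 17)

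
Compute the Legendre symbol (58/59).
(58/59) = 58^{29} mod 59 = -1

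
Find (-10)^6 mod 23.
By repeated squaring mod 23: (-10)^{1}≡13, (-10)^{2}≡8, (-10)^{4}≡18. Then (-10)^{6} = (-10)^{4+2} ≡ 18 × 8 ≡ 6 mod 23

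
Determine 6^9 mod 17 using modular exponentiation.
By repeated squaring (mod 17): 6^{1}≡6, 6^{2}≡2, 6^{4}≡4, 6^{8}≡16. Then 6^{9} = 6^{8+1} ≡ 16 × 6 ≡ 11 (mod 17)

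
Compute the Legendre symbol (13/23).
(13/23) = 13^{11} mod 23 = 1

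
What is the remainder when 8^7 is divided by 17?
By repeated squaring (mod 17): 8^{1}≡8, 8^{2}≡13, 8^{4}≡16. Then 8^{7} = 8^{4+2+1} ≡ 16 × 13 × 8 ≡ 15 (mod 17)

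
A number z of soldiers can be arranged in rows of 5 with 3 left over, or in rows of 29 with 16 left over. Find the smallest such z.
M = 5 × 29 = 145. M₁ = 29, y₁ ≡ 4 (mod 5). M₂ = 5, y₂ ≡ 6 (mod 29). z = 3×29×4 + 16×5×6 ≡ 103 (mod 145)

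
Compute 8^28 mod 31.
By repeated squaring (mod 31): 8^{1}≡8, 8^{2}≡2, 8^{4}≡4, 8^{8}≡16, 8^{16}≡8. Then 8^{28} = 8^{16+8+4} ≡ 8 × 16 × 4 ≡ 16 (mod 31)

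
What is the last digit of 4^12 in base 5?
Using Fermat: 4^{4} ≡ 1 mod 5. 12 ≡ 0 mod 4. So 4^{12} ≡ 4^{0} ≡ 1 mod 5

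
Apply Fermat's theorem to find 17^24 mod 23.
By Fermat: 17^{22} ≡ 1 mod 23. So 17^{24} = 17^{22} · 17^{2} ≡ 17^{2} ≡ 13 mod 23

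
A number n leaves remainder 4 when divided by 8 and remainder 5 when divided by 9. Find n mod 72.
M = 8 × 9 = 72. M₁ = 9, y₁ ≡ 1 mod 8. M₂ = 8, y₂ ≡ 8 mod 9. n = 4×9×1 + 5×8×8 ≡ 68 mod 72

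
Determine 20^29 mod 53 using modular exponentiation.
By repeated squaring (mod 53): 20^{1}≡20, 20^{2}≡29, 20^{4}≡46, 20^{8}≡49, 20^{16}≡16. Then 20^{29} = 20^{16+8+4+1} ≡ 16 × 49 × 46 × 20 ≡ 3 (mod 53)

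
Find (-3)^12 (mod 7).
Using Fermat: (-3)^{6} ≡ 1 (mod 7). 12 ≡ 0 (mod 6). So (-3)^{12} ≡ (-3)^{0} ≡ 1 (mod 7)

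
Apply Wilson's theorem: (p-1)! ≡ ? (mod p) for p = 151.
By Wilson's theorem, (150)! ≡ -1 ≡ 150 (mod 151)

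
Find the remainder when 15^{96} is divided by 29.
By Fermat: 15^{28} ≡ 1 mod 29. 96 = 3×28 + 12. So 15^{96} ≡ 15^{12} ≡ 25 mod 29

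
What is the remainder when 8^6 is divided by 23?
By repeated squaring (mod 23): 8^{1}≡8, 8^{2}≡18, 8^{4}≡2. Then 8^{6} = 8^{4+2} ≡ 2 × 18 ≡ 13 (mod 23)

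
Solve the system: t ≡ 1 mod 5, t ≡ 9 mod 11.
M = 5 × 11 = 55. M₁ = 11, y₁ ≡ 1 mod 5. M₂ = 5, y₂ ≡ 9 mod 11. t = 1×11×1 + 9×5×9 ≡ 31 mod 55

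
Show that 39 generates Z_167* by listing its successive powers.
39^1, 39^2, ..., 39^{166} mod 167: [39, 18, 34, 157, 111, 154, 161, 100, 59, 130, 60, 2, 78, 36, 68, 147, 55, 141, 155, 33, 118, 93, 120, 4, 156, 72, 136, 127, 110, 115, 143, 66, 69, 19, 73, 8, 145, 144, 105, 87, 53, 63, 119, 132, 138, 38, 146, 16, 123, 121, 43, 7, 106, 126, 71, 97, 109, 76, 125, 32, 79, 75, 86, 14, 45, 85, 142, 27, 51, 152, 83, 64, 158, 150, 5, 28, 90, 3, 117, 54, 102, 137, 166, 128, 149, 133, 10, 56, 13, 6, 67, 108, 37, 107, 165, 89, 131, 99, 20, 112, 26, 12, 134, 49, 74, 47, 163, 11, 95, 31, 40, 57, 52, 24, 101, 98, 148, 94, 159, 22, 23, 62, 80, 114, 104, 48, 35, 29, 129, 21, 151, 44, 46, 124, 160, 61, 41, 96, 70, 58, 91, 42, 135, 88, 92, 81, 153, 122, 82, 25, 140, 116, 15, 84, 103, 9, 17, 162, 139, 77, 164, 50, 113, 65, 30, 1]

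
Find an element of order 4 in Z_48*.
5 has order 4 mod 48 since 5^{4} ≡ 1 mod 48 and no smaller power works.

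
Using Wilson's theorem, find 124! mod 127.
(126)! = (124)! × (125) × (126) ≡ -1 mod 127. So (124)! ≡ -1 × [(126)(125)]^(-1) ≡ 63 mod 127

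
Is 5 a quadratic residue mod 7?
By Euler's criterion: 5^{3} ≡ 6 mod 7. Since this equals -1 (≡ 6), 5 is not a QR.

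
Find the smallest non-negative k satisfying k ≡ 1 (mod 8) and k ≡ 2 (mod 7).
M = 8 × 7 = 56. M₁ = 7, y₁ ≡ 7 (mod 8). M₂ = 8, y₂ ≡ 1 (mod 7). k = 1×7×7 + 2×8×1 ≡ 9 (mod 56)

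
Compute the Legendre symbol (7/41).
(7/41) = 7^{20} mod 41 = -1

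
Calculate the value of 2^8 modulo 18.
By repeated squaring mod 18: 2^{1}≡2, 2^{2}≡4, 2^{4}≡16, 2^{8}≡4. So 2^{8} ≡ 4 mod 18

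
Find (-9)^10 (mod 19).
By repeated squaring (mod 19): (-9)^{1}≡10, (-9)^{2}≡5, (-9)^{4}≡6, (-9)^{8}≡17. Then (-9)^{10} = (-9)^{8+2} ≡ 17 × 5 ≡ 9 (mod 19)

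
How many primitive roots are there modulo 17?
Number of primitive roots mod 17 = φ(p-1) = φ(16) = 8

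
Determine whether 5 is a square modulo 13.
By Euler's criterion: 5^{6} ≡ 12 mod 13. Since this equals -1 (≡ 12), 5 is not a QR.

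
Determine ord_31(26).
Powers of 26 mod 31: 26^1≡26, 26^2≡25, 26^3≡30, 26^4≡5, 26^5≡6, 26^6≡1. So the order of 26 is 6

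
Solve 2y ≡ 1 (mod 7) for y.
Since 7 is prime, by Fermat 2^(-1) ≡ 2^{5} ≡ 4 (mod 7). Verify: 2 × 4 = 8 ≡ 1 (mod 7)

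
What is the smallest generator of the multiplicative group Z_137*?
g = 3. For each prime q|136: 3^{68}≡136, 3^{8}≡122, none ≡ 1, so ord_137(3) = 136 and 3 is a primitive root.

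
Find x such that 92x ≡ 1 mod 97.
Since 97 is prime, by Fermat 92^(-1) ≡ 92^{95} ≡ 58 mod 97. Verify: 92 × 58 = 5336 ≡ 1 mod 97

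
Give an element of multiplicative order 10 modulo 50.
9 has order 10 mod 50 since 9^{10} ≡ 1 (mod 50) and no smaller power works.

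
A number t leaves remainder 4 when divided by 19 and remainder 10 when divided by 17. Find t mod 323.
M = 19 × 17 = 323. M₁ = 17, y₁ ≡ 9 mod 19. M₂ = 19, y₂ ≡ 9 mod 17. t = 4×17×9 + 10×19×9 ≡ 61 mod 323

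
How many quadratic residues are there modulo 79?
The squaring map on Z_79* is 2-to-1, so there are (78)/2 = 39 QRs.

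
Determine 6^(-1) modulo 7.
Since 7 is prime, by Fermat 6^(-1) ≡ 6^{5} ≡ 6 (mod 7). Verify: 6 × 6 = 36 ≡ 1 (mod 7)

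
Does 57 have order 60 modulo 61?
57^{15} ≡ 1 mod 61 and 15 < 60, so ord_61(57) = 15 ≠ 60 and 57 is not a primitive root.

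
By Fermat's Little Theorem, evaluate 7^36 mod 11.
By Fermat: 7^{10} ≡ 1 mod 11. 36 = 3×10 + 6. So 7^{36} ≡ 7^{6} ≡ 4 mod 11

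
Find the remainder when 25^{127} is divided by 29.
By Fermat: 25^{28} ≡ 1 mod 29. 127 = 4×28 + 15. So 25^{127} ≡ 25^{15} ≡ 25 mod 29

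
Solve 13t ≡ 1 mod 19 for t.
Since 19 is prime, by Fermat 13^(-1) ≡ 13^{17} ≡ 3 mod 19. Verify: 13 × 3 = 39 ≡ 1 mod 19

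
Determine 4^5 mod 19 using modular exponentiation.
By repeated squaring mod 19: 4^{1}≡4, 4^{2}≡16, 4^{4}≡9. Then 4^{5} = 4^{4+1} ≡ 9 × 4 ≡ 17 mod 19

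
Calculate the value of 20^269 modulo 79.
Using Fermat: 20^{78} ≡ 1 (mod 79). 269 ≡ 35 (mod 78). So 20^{269} ≡ 20^{35} ≡ 19 (mod 79)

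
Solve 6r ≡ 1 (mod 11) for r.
Since 11 is prime, by Fermat 6^(-1) ≡ 6^{9} ≡ 2 (mod 11). Verify: 6 × 2 = 12 ≡ 1 (mod 11)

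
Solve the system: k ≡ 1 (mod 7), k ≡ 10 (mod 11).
M = 7 × 11 = 77. M₁ = 11, y₁ ≡ 2 (mod 7). M₂ = 7, y₂ ≡ 8 (mod 11). k = 1×11×2 + 10×7×8 ≡ 43 (mod 77)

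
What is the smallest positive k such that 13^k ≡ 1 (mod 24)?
Powers of 13 mod 24: 13^1≡13, 13^2≡1. So the order of 13 is 2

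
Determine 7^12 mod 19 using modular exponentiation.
By repeated squaring (mod 19): 7^{1}≡7, 7^{2}≡11, 7^{4}≡7, 7^{8}≡11. Then 7^{12} = 7^{8+4} ≡ 11 × 7 ≡ 1 (mod 19)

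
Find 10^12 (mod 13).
Using Fermat: 10^{12} ≡ 1 (mod 13). 12 ≡ 0 (mod 12). So 10^{12} ≡ 10^{0} ≡ 1 (mod 13)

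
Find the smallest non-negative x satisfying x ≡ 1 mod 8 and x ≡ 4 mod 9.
M = 8 × 9 = 72. M₁ = 9, y₁ ≡ 1 mod 8. M₂ = 8, y₂ ≡ 8 mod 9. x = 1×9×1 + 4×8×8 ≡ 49 mod 72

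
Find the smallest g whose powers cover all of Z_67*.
g = 2. Powers: [2, 4, 8, 16, 32, 64, 61, 55, ...] generates all 66 non-zero residues.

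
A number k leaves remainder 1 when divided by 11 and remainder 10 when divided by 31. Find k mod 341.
M = 11 × 31 = 341. M₁ = 31, y₁ ≡ 5 mod 11. M₂ = 11, y₂ ≡ 17 mod 31. k = 1×31×5 + 10×11×17 ≡ 320 mod 341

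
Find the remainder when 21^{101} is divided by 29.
By Fermat: 21^{28} ≡ 1 mod 29. 101 = 3×28 + 17. So 21^{101} ≡ 21^{17} ≡ 19 mod 29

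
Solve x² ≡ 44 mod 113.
The square roots of 44 mod 113 are 65 and 48. Verify: 65² = 4225 ≡ 44 mod 113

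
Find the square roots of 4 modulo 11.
The square roots of 4 mod 11 are 9 and 2. Verify: 9² = 81 ≡ 4 (mod 11)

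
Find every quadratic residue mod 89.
Squares in Z_89*: {1, 2, 4, 5, 8, 9, 10, 11, 16, 17, 18, 20, 21, 22, 25, 32, 34, 36, 39, 40, 42, 44, 45, 47, 49, 50, 53, 55, 57, 64, 67, 68, 69, 71, 72, 73, 78, 79, 80, 81, 84, 85, 87, 88}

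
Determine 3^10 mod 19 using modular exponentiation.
By repeated squaring mod 19: 3^{1}≡3, 3^{2}≡9, 3^{4}≡5, 3^{8}≡6. Then 3^{10} = 3^{8+2} ≡ 6 × 9 ≡ 16 mod 19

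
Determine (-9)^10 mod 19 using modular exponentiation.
By repeated squaring (mod 19): (-9)^{1}≡10, (-9)^{2}≡5, (-9)^{4}≡6, (-9)^{8}≡17. Then (-9)^{10} = (-9)^{8+2} ≡ 17 × 5 ≡ 9 (mod 19)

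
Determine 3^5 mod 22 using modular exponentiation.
By repeated squaring mod 22: 3^{1}≡3, 3^{2}≡9, 3^{4}≡15. Then 3^{5} = 3^{4+1} ≡ 15 × 3 ≡ 1 mod 22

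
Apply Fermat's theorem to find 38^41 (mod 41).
By Fermat: 38^{40} ≡ 1 (mod 41). So 38^{41} = 38^{40} · 38^{1} ≡ 38^{1} ≡ 38 (mod 41)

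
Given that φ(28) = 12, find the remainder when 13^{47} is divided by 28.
By Euler: 13^{12} ≡ 1 mod 28 since gcd(13, 28) = 1. 47 = 3×12 + 11. So 13^{47} ≡ 13^{11} ≡ 13 mod 28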